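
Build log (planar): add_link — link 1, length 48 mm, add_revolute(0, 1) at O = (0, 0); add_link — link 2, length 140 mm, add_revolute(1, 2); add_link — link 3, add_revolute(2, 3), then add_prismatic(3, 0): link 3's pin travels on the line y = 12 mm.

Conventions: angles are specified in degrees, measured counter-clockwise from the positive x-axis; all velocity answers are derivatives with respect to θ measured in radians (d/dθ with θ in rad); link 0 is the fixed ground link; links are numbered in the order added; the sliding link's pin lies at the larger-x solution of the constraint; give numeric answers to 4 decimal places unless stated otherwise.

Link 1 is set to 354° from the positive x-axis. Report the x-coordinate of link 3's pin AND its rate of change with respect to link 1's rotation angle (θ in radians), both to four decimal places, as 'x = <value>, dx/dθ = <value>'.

geometry: r = 48 mm, L = 140 mm, e = 12 mm
crank pin P = (r cos θ, r sin θ) = (47.737051, -5.017366)
h = r sin θ − e = -5.017366 − 12 = -17.017366
x = r cos θ + √(L² − h²) = 47.737051 + 138.961899 = 186.698950
dx/dθ = −r sin θ − h·r cos θ/√(L² − h²) (θ in radians; h = -17.017366) = 10.863277

x = 186.6989, dx/dθ = 10.8633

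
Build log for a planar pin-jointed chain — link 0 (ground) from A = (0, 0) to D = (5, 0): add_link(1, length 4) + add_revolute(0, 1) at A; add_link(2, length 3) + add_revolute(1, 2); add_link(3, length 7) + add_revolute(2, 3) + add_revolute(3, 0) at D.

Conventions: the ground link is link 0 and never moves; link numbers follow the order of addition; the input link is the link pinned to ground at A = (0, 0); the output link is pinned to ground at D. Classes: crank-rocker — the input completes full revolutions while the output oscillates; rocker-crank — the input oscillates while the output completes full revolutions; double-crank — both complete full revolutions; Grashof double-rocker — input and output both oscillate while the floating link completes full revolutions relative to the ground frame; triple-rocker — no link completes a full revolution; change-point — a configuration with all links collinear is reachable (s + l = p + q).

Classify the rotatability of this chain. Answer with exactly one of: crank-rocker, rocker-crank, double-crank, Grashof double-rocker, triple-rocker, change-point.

lengths: ground=5, input=4, coupler=3, output=7
sorted: s=3 (shortest), l=7 (longest), p+q=9
s + l = 10 vs p + q = 9
s + l > p + q → non-Grashof → no link fully rotates → triple-rocker

triple-rocker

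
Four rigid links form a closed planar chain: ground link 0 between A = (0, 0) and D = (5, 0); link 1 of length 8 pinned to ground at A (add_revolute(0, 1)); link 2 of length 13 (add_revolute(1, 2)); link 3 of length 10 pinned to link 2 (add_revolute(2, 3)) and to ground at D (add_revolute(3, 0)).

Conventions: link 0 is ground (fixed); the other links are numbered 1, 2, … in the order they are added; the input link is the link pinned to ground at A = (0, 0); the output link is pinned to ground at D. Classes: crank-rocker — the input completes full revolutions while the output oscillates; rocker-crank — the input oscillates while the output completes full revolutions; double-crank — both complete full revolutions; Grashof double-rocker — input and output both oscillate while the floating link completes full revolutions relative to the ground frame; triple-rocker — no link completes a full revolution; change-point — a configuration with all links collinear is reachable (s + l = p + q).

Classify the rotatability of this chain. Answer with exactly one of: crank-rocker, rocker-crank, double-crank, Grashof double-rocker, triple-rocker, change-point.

lengths: ground=5, input=8, coupler=13, output=10
sorted: s=5 (shortest), l=13 (longest), p+q=18
s + l = 18 vs p + q = 18
s + l = p + q → change-point (collinear configuration reachable)

change-point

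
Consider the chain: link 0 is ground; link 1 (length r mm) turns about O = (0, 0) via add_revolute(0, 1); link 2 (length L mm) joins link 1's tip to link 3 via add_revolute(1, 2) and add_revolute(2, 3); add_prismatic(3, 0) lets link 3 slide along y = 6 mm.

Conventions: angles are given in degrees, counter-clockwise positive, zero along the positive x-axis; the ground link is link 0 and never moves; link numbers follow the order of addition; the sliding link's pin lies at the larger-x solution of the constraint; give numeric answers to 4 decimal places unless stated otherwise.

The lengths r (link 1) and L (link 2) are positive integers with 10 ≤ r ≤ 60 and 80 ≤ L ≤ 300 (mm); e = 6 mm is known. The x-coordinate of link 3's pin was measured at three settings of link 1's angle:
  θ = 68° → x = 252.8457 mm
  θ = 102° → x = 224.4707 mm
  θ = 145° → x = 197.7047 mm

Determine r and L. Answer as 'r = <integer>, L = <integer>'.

constraint per measurement: (x − r cos θ)² + (r sin θ − e)² = L²
subtracting the θ₁ and θ₂ equations cancels the r² and L² terms:
r = (x₁² − x₂²) / (2[(x₁cos θ₁ + e sin θ₁) − (x₂cos θ₂ + e sin θ₂)]) = 47.9999 → r = 48
L² = (x₁ − r cos θ₁)² + (r sin θ₁ − e)² = 56643.9941 → L = 238.0000 → L = 238
check at θ₃=145°: x = 197.7047 (printed 197.7047) ✓

r = 48, L = 238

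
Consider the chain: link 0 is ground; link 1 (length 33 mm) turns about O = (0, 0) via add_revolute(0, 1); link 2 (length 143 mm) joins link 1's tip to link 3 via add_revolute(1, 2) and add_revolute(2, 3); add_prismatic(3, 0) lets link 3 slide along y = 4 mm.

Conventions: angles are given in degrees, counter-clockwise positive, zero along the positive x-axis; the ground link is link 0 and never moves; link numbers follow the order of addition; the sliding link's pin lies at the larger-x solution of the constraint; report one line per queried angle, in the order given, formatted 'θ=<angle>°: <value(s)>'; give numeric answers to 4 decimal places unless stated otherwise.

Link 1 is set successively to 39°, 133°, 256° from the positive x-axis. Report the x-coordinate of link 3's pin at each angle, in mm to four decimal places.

geometry: r = 33 mm, L = 143 mm, e = 4 mm
θ=39°: crank pin P = (r cos θ, r sin θ) = (25.645817, 20.767573)
θ=39°: h = r sin θ − e = 20.767573 − 4 = 16.767573
θ=39°: x = r cos θ + √(L² − h²) = 25.645817 + 142.013550 = 167.659367
θ=133°: crank pin P = (r cos θ, r sin θ) = (-22.505946, 24.134672)
θ=133°: h = r sin θ − e = 24.134672 − 4 = 20.134672
θ=133°: x = r cos θ + √(L² − h²) = -22.505946 + 141.575404 = 119.069458
θ=256°: crank pin P = (r cos θ, r sin θ) = (-7.983423, -32.019759)
θ=256°: h = r sin θ − e = -32.019759 − 4 = -36.019759
θ=256°: x = r cos θ + √(L² − h²) = -7.983423 + 138.389223 = 130.405800

θ=39°: 167.6594
θ=133°: 119.0695
θ=256°: 130.4058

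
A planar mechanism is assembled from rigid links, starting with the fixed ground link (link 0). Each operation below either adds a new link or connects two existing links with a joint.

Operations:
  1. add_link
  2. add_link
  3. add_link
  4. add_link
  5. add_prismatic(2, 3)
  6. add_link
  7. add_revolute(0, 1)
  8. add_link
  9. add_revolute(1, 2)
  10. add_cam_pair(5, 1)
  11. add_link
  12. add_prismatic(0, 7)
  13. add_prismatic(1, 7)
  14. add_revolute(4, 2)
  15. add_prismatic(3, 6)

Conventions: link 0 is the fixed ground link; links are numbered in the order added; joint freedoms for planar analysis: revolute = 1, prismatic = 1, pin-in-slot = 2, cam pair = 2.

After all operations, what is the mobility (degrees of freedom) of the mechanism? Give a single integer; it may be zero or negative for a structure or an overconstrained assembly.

link 0 = ground. State L|J1|J2 = 1|0|0
+link1  2|0|0
+link2  3|0|0
+link3  4|0|0
+link4  5|0|0
P(2,3) f=1→J1  5|1|0
+link5  6|1|0
R(0,1) f=1→J1  6|2|0
+link6  7|2|0
R(1,2) f=1→J1  7|3|0
C(5,1) f=2→J2  7|3|1
+link7  8|3|1
P(0,7) f=1→J1  8|4|1
P(1,7) f=1→J1  8|5|1
R(4,2) f=1→J1  8|6|1
P(3,6) f=1→J1  8|7|1
M = 3(8−1)−2·7−1 = 21−14−1 = 6

M = 6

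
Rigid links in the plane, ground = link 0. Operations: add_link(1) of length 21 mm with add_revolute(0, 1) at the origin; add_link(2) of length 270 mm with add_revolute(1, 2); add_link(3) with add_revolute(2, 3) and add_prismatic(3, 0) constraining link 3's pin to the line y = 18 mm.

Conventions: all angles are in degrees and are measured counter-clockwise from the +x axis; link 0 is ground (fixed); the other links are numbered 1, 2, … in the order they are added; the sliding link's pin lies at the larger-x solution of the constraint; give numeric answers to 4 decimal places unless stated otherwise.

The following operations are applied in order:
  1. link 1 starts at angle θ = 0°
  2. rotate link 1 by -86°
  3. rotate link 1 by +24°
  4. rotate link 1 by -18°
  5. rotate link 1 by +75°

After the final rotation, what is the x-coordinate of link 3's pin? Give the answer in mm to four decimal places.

geometry: r = 21 mm, L = 270 mm, e = 18 mm; θ starts at 0°
rotate link 1 by -86°: θ ← 0° -86° = -86°
rotate link 1 by +24°: θ ← -86° +24° = -62°
rotate link 1 by -18°: θ ← -62° -18° = -80°
rotate link 1 by +75°: θ ← -80° +75° = -5°
crank pin P = (r cos θ, r sin θ) = (20.920089, -1.830271)
h = r sin θ − e = -1.830271 − 18 = -19.830271
x = r cos θ + √(L² − h²) = 20.920089 + 269.270794 = 290.190882

290.1909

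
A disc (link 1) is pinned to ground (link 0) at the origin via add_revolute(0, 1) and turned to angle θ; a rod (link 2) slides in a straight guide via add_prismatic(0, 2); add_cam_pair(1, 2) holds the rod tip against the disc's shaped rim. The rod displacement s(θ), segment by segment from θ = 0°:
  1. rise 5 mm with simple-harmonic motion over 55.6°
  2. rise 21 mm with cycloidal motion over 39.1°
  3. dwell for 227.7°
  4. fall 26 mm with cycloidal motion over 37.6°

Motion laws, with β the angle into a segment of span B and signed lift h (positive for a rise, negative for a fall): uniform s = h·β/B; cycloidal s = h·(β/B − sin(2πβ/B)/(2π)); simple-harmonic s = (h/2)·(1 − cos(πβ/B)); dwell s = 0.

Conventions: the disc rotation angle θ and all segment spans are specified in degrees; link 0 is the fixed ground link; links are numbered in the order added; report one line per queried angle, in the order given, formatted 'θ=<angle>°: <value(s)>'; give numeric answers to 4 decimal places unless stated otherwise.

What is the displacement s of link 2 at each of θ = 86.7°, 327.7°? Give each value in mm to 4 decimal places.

segment 1 (0° to 55.6°, simple-harmonic, h = 5) is passed completely: s = 0.0000 + (5) = 5.0000
θ = 86.7° falls in segment 2 (55.6° to 94.7°, cycloidal, h = 21): β = 86.7 − 55.6 = 31.1°, B = 39.1°; Δs = 21·(0.7954 − sin(2π·0.7954)/(2π)) = 19.9105; s = 5.0000 + 19.9105 = 24.9105
segment 2 (55.6° to 94.7°, cycloidal, h = 21) is passed completely: s = 5.0000 + (21) = 26.0000
segment 3 (94.7° to 322.4°, dwell): s unchanged at 26.0000
θ = 327.7° falls in segment 4 (322.4° to 360°, cycloidal, h = -26): β = 327.7 − 322.4 = 5.3°, B = 37.6°; Δs = -26·(0.1410 − sin(2π·0.1410)/(2π)) = -0.4607; s = 26.0000 − 0.4607 = 25.5393

θ=86.7°: 24.9105
θ=327.7°: 25.5393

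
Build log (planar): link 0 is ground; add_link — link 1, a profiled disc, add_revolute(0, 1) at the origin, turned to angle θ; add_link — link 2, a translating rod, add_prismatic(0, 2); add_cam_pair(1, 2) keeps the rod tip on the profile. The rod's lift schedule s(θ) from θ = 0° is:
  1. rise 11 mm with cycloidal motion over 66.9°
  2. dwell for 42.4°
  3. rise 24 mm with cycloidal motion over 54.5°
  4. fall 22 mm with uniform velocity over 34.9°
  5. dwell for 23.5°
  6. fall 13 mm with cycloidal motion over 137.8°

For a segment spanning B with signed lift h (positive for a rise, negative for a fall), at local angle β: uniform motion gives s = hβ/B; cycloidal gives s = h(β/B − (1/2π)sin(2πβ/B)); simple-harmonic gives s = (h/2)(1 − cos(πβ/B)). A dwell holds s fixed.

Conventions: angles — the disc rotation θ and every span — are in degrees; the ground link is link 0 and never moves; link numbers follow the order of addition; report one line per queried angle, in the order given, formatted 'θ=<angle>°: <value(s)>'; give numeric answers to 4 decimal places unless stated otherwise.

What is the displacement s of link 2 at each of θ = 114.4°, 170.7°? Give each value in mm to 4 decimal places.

seg 1 [0°–66.9°] cycloidal, h=11: full span → s += 11 → s = 11.0000
seg 2 [66.9°–109.3°] dwell: s stays 11.0000
seg 3 [109.3°–163.8°] cycloidal, h=24: θ=114.4° here. β=5.1, B=54.5. 24·(0.0936 − sin(2π·0.0936)/(2π)) = 0.1272 → s = 11.1272
seg 3 [109.3°–163.8°] cycloidal, h=24: full span → s += 24 → s = 35.0000
seg 4 [163.8°–198.7°] uniform, h=-22: θ=170.7° here. β=6.9, B=34.9. -22·6.9/34.9 = -4.3496 → s = 30.6504

θ=114.4°: 11.1272
θ=170.7°: 30.6504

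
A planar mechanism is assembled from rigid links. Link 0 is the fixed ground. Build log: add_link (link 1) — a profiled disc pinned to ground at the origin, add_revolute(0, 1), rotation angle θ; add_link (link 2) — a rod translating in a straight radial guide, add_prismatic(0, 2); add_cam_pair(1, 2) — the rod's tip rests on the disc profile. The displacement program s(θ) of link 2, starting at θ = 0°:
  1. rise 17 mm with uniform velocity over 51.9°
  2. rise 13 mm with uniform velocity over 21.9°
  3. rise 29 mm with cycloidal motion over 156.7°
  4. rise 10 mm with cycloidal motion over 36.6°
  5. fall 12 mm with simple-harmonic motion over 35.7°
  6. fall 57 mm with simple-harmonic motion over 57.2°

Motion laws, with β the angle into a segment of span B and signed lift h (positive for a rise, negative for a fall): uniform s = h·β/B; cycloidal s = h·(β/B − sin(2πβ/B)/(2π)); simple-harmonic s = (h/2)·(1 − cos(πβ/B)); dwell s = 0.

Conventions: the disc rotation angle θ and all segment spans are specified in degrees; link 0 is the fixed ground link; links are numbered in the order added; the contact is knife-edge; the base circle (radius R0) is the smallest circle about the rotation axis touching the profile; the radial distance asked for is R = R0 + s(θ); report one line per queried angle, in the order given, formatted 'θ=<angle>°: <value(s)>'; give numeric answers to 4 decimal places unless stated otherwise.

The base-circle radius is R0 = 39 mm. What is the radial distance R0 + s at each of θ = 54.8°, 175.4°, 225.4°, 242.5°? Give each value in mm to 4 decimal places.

seg 1 [0°–51.9°] uniform, h=17: full span → s += 17 → s = 17.0000
seg 2 [51.9°–73.8°] uniform, h=13: θ=54.8° here. β=2.9, B=21.9. 13·2.9/21.9 = 1.7215 → s = 18.7215
seg 2 [51.9°–73.8°] uniform, h=13: full span → s += 13 → s = 30.0000
seg 3 [73.8°–230.5°] cycloidal, h=29: θ=175.4° here. β=101.6, B=156.7. 29·(0.6484 − sin(2π·0.6484)/(2π)) = 22.5089 → s = 52.5089
seg 3 [73.8°–230.5°] cycloidal, h=29: θ=225.4° here. β=151.6, B=156.7. 29·(0.9675 − sin(2π·0.9675)/(2π)) = 28.9934 → s = 58.9934
seg 3 [73.8°–230.5°] cycloidal, h=29: full span → s += 29 → s = 59.0000
seg 4 [230.5°–267.1°] cycloidal, h=10: θ=242.5° here. β=12, B=36.6. 10·(0.3279 − sin(2π·0.3279)/(2π)) = 1.8739 → s = 60.8739
θ=54.8°: R = R0 + s = 39 + 18.7215 = 57.7215
θ=175.4°: R = R0 + s = 39 + 52.5089 = 91.5089
θ=225.4°: R = R0 + s = 39 + 58.9934 = 97.9934
θ=242.5°: R = R0 + s = 39 + 60.8739 = 99.8739

θ=54.8°: 57.7215
θ=175.4°: 91.5089
θ=225.4°: 97.9934
θ=242.5°: 99.8739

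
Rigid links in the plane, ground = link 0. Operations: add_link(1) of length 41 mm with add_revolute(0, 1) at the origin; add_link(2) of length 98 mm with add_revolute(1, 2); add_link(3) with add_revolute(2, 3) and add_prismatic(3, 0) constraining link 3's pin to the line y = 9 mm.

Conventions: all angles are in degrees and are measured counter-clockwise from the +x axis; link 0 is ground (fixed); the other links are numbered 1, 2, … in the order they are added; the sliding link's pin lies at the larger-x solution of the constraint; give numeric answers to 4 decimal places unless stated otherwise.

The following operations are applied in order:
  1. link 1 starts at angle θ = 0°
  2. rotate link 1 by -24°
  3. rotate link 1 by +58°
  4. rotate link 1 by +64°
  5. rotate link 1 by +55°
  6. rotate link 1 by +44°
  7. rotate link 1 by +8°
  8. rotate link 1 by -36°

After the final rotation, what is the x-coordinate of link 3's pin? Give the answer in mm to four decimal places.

geometry: r = 41 mm, L = 98 mm, e = 9 mm; θ starts at 0°
rotate link 1 by -24°: θ ← 0° -24° = -24°
rotate link 1 by +58°: θ ← -24° +58° = 34°
rotate link 1 by +64°: θ ← 34° +64° = 98°
rotate link 1 by +55°: θ ← 98° +55° = 153°
rotate link 1 by +44°: θ ← 153° +44° = 197°
rotate link 1 by +8°: θ ← 197° +8° = 205°
rotate link 1 by -36°: θ ← 205° -36° = 169°
crank pin P = (r cos θ, r sin θ) = (-40.246715, 7.823169)
h = r sin θ − e = 7.823169 − 9 = -1.176831
x = r cos θ + √(L² − h²) = -40.246715 + 97.992934 = 57.746219

57.7462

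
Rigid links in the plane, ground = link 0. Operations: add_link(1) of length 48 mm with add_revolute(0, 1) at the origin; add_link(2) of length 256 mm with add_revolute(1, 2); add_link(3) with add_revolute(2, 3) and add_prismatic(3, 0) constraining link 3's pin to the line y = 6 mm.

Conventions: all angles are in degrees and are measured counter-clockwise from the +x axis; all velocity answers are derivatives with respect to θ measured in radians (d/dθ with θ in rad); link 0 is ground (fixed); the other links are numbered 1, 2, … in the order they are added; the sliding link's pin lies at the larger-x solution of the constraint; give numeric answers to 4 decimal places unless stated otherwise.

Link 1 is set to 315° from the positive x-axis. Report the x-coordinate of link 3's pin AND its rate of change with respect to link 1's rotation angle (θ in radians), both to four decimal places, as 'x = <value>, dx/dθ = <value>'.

geometry: r = 48 mm, L = 256 mm, e = 6 mm
crank pin P = (r cos θ, r sin θ) = (33.941125, -33.941125)
h = r sin θ − e = -33.941125 − 6 = -39.941125
x = r cos θ + √(L² − h²) = 33.941125 + 252.864997 = 286.806122
dx/dθ = −r sin θ − h·r cos θ/√(L² − h²) (θ in radians; h = -39.941125) = 39.302274

x = 286.8061, dx/dθ = 39.3023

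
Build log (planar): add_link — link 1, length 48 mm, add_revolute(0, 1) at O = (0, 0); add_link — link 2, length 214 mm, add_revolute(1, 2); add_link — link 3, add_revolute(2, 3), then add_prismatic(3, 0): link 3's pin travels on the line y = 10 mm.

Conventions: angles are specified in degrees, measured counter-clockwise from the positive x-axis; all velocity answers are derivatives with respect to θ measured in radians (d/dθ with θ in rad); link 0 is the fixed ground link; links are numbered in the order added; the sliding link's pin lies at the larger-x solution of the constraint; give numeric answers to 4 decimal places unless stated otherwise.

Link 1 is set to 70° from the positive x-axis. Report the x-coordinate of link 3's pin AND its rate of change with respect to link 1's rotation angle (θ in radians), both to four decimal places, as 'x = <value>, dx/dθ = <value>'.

geometry: r = 48 mm, L = 214 mm, e = 10 mm
crank pin P = (r cos θ, r sin θ) = (16.416967, 45.105246)
h = r sin θ − e = 45.105246 − 10 = 35.105246
x = r cos θ + √(L² − h²) = 16.416967 + 211.100975 = 227.517942
dx/dθ = −r sin θ − h·r cos θ/√(L² − h²) (θ in radians; h = 35.105246) = -47.835322

x = 227.5179, dx/dθ = -47.8353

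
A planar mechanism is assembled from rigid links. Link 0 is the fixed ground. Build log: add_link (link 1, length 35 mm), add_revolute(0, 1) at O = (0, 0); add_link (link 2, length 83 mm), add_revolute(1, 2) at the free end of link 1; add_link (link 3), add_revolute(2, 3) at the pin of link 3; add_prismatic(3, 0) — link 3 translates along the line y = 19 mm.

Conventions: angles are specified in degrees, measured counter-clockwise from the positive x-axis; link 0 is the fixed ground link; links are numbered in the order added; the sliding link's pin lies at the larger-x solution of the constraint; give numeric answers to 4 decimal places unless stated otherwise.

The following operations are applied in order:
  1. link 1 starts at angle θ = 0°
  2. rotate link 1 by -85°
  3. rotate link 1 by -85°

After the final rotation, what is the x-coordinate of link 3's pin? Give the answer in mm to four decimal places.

geometry: r = 35 mm, L = 83 mm, e = 19 mm; θ starts at 0°
rotate link 1 by -85°: θ ← 0° -85° = -85°
rotate link 1 by -85°: θ ← -85° -85° = -170°
crank pin P = (r cos θ, r sin θ) = (-34.468271, -6.077686)
h = r sin θ − e = -6.077686 − 19 = -25.077686
x = r cos θ + √(L² − h²) = -34.468271 + 79.120855 = 44.652583

44.6526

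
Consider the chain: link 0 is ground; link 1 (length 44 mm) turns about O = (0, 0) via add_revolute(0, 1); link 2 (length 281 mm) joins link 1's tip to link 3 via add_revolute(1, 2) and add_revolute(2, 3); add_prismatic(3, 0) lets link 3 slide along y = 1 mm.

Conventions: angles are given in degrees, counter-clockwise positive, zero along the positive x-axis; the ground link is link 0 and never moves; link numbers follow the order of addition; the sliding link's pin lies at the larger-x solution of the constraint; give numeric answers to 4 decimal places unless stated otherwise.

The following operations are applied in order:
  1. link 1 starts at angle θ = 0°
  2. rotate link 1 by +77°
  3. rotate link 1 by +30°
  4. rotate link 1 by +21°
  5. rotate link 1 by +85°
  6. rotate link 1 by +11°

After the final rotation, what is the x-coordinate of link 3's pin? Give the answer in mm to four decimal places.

geometry: r = 44 mm, L = 281 mm, e = 1 mm; θ starts at 0°
rotate link 1 by +77°: θ ← 0° +77° = 77°
rotate link 1 by +30°: θ ← 77° +30° = 107°
rotate link 1 by +21°: θ ← 107° +21° = 128°
rotate link 1 by +85°: θ ← 128° +85° = 213°
rotate link 1 by +11°: θ ← 213° +11° = 224°
crank pin P = (r cos θ, r sin θ) = (-31.650951, -30.564968)
h = r sin θ − e = -30.564968 − 1 = -31.564968
x = r cos θ + √(L² − h²) = -31.650951 + 279.221512 = 247.570561

247.5706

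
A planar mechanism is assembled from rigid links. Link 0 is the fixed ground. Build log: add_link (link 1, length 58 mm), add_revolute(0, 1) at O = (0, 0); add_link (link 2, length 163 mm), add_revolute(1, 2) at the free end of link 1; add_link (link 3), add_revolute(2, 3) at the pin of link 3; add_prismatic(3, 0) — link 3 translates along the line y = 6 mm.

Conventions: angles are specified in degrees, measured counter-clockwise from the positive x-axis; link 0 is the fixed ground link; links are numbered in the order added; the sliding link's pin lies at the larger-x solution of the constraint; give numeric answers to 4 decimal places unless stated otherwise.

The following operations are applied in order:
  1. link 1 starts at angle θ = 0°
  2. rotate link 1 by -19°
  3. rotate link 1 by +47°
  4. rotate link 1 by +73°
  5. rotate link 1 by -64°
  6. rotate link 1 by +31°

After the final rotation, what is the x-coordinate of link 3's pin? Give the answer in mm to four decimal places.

geometry: r = 58 mm, L = 163 mm, e = 6 mm; θ starts at 0°
rotate link 1 by -19°: θ ← 0° -19° = -19°
rotate link 1 by +47°: θ ← -19° +47° = 28°
rotate link 1 by +73°: θ ← 28° +73° = 101°
rotate link 1 by -64°: θ ← 101° -64° = 37°
rotate link 1 by +31°: θ ← 37° +31° = 68°
crank pin P = (r cos θ, r sin θ) = (21.727182, 53.776664)
h = r sin θ − e = 53.776664 − 6 = 47.776664
x = r cos θ + √(L² − h²) = 21.727182 + 155.840914 = 177.568096

177.5681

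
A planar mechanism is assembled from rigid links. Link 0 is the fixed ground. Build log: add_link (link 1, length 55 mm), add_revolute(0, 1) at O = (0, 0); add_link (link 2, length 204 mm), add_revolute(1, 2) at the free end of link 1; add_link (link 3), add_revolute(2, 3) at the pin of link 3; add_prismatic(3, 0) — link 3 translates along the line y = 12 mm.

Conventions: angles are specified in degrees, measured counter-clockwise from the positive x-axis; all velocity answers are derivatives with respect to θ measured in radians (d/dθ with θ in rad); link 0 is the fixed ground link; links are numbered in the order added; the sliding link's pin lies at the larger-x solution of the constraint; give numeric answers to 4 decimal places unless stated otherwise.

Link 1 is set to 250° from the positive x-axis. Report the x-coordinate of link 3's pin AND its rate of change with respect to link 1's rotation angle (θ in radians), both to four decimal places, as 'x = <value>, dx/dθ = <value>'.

geometry: r = 55 mm, L = 204 mm, e = 12 mm
crank pin P = (r cos θ, r sin θ) = (-18.811108, -51.683094)
h = r sin θ − e = -51.683094 − 12 = -63.683094
x = r cos θ + √(L² − h²) = -18.811108 + 193.805221 = 174.994113
dx/dθ = −r sin θ − h·r cos θ/√(L² − h²) (θ in radians; h = -63.683094) = 45.501890

x = 174.9941, dx/dθ = 45.5019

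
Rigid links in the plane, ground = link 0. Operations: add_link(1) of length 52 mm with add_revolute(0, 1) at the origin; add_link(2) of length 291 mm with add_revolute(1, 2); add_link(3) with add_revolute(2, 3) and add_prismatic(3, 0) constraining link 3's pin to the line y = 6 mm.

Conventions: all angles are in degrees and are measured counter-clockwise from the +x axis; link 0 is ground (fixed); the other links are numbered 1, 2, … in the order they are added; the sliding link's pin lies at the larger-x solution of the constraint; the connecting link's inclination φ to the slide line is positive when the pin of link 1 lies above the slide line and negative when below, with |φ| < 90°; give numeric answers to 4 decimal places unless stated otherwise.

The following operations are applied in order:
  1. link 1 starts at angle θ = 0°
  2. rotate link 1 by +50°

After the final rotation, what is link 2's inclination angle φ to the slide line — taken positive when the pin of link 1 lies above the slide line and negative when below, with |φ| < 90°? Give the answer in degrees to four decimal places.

geometry: r = 52 mm, L = 291 mm, e = 6 mm; θ starts at 0°
rotate link 1 by +50°: θ ← 0° +50° = 50°
h = r sin θ − e = 39.834311 − 6 = 33.834311
sin φ = h / L = 33.834311 / 291 = 0.11626911
φ = arcsin(0.11626911) = 6.676831°

6.6768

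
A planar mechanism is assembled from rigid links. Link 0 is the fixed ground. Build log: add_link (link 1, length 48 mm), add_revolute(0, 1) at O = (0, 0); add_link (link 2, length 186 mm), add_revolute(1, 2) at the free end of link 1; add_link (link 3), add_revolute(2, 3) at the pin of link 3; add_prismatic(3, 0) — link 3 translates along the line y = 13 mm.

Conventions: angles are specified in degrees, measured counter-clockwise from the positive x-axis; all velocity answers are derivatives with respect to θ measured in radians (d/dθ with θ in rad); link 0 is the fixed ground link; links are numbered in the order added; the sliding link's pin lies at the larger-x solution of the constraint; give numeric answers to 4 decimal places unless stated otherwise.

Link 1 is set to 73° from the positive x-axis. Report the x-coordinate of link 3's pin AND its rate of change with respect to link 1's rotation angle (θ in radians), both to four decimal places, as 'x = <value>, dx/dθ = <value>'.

geometry: r = 48 mm, L = 186 mm, e = 13 mm
crank pin P = (r cos θ, r sin θ) = (14.033842, 45.902628)
h = r sin θ − e = 45.902628 − 13 = 32.902628
x = r cos θ + √(L² − h²) = 14.033842 + 183.066701 = 197.100543
dx/dθ = −r sin θ − h·r cos θ/√(L² − h²) (θ in radians; h = 32.902628) = -48.424935

x = 197.1005, dx/dθ = -48.4249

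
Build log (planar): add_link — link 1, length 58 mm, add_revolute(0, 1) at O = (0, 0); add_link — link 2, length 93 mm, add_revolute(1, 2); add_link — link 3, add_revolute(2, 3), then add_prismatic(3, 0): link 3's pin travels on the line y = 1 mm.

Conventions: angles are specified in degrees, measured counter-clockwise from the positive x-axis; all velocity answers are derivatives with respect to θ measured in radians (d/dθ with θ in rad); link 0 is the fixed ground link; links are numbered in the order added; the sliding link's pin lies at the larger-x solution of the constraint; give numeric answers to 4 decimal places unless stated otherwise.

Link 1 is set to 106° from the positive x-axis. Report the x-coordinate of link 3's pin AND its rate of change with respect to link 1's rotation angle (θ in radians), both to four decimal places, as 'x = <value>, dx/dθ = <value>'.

geometry: r = 58 mm, L = 93 mm, e = 1 mm
crank pin P = (r cos θ, r sin θ) = (-15.986967, 55.753178)
h = r sin θ − e = 55.753178 − 1 = 54.753178
x = r cos θ + √(L² − h²) = -15.986967 + 75.173729 = 59.186762
dx/dθ = −r sin θ − h·r cos θ/√(L² − h²) (θ in radians; h = 54.753178) = -44.108988

x = 59.1868, dx/dθ = -44.1090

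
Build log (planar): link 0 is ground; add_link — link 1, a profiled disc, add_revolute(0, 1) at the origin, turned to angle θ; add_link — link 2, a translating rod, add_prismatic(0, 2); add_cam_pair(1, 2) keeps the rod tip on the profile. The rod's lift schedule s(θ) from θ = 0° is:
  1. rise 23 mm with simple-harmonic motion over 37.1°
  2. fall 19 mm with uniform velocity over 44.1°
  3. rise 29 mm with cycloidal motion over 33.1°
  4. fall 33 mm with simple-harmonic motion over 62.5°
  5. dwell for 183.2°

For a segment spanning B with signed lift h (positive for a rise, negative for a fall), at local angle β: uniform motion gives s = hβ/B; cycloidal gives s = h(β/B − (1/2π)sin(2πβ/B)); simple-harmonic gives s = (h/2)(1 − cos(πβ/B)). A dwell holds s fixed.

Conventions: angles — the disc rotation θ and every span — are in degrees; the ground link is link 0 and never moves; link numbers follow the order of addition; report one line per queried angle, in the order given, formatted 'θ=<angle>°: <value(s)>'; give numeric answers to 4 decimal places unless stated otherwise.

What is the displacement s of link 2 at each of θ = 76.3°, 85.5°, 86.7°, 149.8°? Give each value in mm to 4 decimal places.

seg 1 [0°–37.1°] simple-harmonic, h=23: full span → s += 23 → s = 23.0000
seg 2 [37.1°–81.2°] uniform, h=-19: θ=76.3° here. β=39.2, B=44.1. -19·39.2/44.1 = -16.8889 → s = 6.1111
seg 2 [37.1°–81.2°] uniform, h=-19: full span → s += -19 → s = 4.0000
seg 3 [81.2°–114.3°] cycloidal, h=29: θ=85.5° here. β=4.3, B=33.1. 29·(0.1299 − sin(2π·0.1299)/(2π)) = 0.4046 → s = 4.4046
seg 3 [81.2°–114.3°] cycloidal, h=29: θ=86.7° here. β=5.5, B=33.1. 29·(0.1662 − sin(2π·0.1662)/(2π)) = 0.8289 → s = 4.8289
seg 3 [81.2°–114.3°] cycloidal, h=29: full span → s += 29 → s = 33.0000
seg 4 [114.3°–176.8°] simple-harmonic, h=-33: θ=149.8° here. β=35.5, B=62.5. -33/2·(1 − cos(π·0.5680)) = -19.9981 → s = 13.0019

θ=76.3°: 6.1111
θ=85.5°: 4.4046
θ=86.7°: 4.8289
θ=149.8°: 13.0019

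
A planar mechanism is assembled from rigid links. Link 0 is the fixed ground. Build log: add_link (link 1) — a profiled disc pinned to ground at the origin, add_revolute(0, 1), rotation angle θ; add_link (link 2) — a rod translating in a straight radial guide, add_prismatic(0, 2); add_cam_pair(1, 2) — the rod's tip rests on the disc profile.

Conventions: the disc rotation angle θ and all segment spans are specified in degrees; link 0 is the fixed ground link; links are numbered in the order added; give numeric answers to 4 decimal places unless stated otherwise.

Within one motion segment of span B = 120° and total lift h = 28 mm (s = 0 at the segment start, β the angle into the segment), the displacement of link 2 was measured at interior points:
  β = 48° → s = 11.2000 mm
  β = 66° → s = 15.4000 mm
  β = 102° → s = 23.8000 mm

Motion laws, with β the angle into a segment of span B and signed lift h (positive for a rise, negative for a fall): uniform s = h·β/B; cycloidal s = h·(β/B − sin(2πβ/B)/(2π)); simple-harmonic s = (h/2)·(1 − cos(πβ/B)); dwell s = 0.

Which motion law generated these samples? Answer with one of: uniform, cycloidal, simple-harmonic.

candidates at β/B = r: uniform s = h·r (linear in β); cycloidal s = h·(r − sin(2πr)/(2π)); simple-harmonic s = (h/2)(1 − cos(πr))
β=48°: printed 11.2000 | uniform 11.2000, cycloidal 8.5806, simple-harmonic 9.6738
β=66°: printed 15.4000 | uniform 15.4000, cycloidal 16.7771, simple-harmonic 16.1901
β=102°: printed 23.8000 | uniform 23.8000, cycloidal 27.4053, simple-harmonic 26.4741
only one law matches every sample → uniform

uniform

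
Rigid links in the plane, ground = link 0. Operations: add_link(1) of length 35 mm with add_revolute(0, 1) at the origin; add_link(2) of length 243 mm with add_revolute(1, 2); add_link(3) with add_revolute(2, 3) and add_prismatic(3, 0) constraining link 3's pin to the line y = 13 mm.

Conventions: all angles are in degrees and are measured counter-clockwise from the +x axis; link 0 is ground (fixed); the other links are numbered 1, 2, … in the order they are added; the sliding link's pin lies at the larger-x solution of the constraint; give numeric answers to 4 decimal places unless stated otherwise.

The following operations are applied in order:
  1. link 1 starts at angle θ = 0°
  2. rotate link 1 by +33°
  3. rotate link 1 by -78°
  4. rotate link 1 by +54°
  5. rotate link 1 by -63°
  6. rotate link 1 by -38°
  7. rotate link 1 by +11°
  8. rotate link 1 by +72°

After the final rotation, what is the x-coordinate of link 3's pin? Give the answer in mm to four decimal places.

geometry: r = 35 mm, L = 243 mm, e = 13 mm; θ starts at 0°
rotate link 1 by +33°: θ ← 0° +33° = 33°
rotate link 1 by -78°: θ ← 33° -78° = -45°
rotate link 1 by +54°: θ ← -45° +54° = 9°
rotate link 1 by -63°: θ ← 9° -63° = -54°
rotate link 1 by -38°: θ ← -54° -38° = -92°
rotate link 1 by +11°: θ ← -92° +11° = -81°
rotate link 1 by +72°: θ ← -81° +72° = -9°
crank pin P = (r cos θ, r sin θ) = (34.569092, -5.475206)
h = r sin θ − e = -5.475206 − 13 = -18.475206
x = r cos θ + √(L² − h²) = 34.569092 + 242.296650 = 276.865742

276.8657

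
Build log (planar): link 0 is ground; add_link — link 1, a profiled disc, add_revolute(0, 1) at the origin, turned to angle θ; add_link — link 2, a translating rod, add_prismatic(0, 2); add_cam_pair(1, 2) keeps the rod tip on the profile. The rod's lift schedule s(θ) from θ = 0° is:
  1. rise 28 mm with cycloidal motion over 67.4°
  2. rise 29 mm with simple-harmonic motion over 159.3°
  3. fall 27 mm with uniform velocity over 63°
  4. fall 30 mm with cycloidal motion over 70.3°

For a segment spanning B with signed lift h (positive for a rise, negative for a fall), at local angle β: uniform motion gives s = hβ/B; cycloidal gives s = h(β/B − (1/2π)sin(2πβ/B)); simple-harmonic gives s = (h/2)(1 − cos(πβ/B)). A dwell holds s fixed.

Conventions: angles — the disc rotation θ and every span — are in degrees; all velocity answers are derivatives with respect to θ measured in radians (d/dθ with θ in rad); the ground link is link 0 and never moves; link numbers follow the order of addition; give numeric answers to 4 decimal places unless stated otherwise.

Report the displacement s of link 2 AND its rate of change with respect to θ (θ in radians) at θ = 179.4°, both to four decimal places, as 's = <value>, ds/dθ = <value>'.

seg 1 [0°–67.4°] cycloidal, h=28: full span → s += 28 → s = 28.0000
seg 2 [67.4°–226.7°] simple-harmonic, h=29: θ=179.4° here. β=112, B=159.3. 29/2·(1 − cos(π·0.7031)) = 23.1358 → s = 51.1358
velocity in seg [67.4°–226.7°] (simple-harmonic), θ in radians: β = 112° = 1.9548 rad, B = 159.3° = 2.7803 rad; ds/dθ = (πh/(2B)) sin(πβ/B) = (π·29/(2·2.7803)) sin(π·0.7031) = 13.161401 mm/rad

s = 51.1358, ds/dθ = 13.1614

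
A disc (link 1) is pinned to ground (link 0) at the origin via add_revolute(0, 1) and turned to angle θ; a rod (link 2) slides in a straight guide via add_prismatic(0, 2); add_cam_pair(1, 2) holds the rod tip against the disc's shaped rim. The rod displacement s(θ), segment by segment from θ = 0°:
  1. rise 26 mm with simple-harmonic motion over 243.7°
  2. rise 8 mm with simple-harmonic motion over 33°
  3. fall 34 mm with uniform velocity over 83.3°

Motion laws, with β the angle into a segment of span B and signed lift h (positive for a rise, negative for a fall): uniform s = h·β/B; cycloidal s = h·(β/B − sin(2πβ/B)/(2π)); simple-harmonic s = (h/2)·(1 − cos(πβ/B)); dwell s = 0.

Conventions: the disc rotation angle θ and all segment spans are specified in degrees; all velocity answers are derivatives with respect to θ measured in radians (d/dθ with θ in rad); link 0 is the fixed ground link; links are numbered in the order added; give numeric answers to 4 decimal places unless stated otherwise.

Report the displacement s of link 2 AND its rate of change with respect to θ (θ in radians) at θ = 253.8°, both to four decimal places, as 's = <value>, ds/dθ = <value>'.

segment 1 (0° to 243.7°, simple-harmonic, h = 26) is passed completely: s = 0.0000 + (26) = 26.0000
θ = 253.8° falls in segment 2 (243.7° to 276.7°, simple-harmonic, h = 8): β = 253.8 − 243.7 = 10.1°, B = 33°; Δs = 8/2·(1 − cos(π·0.3061)) = 1.7109; s = 26.0000 + 1.7109 = 27.7109
velocity in seg [243.7°–276.7°] (simple-harmonic), θ in radians: β = 10.1° = 0.1763 rad, B = 33° = 0.5760 rad; ds/dθ = (πh/(2B)) sin(πβ/B) = (π·8/(2·0.5760)) sin(π·0.3061) = 17.892242 mm/rad

s = 27.7109, ds/dθ = 17.8922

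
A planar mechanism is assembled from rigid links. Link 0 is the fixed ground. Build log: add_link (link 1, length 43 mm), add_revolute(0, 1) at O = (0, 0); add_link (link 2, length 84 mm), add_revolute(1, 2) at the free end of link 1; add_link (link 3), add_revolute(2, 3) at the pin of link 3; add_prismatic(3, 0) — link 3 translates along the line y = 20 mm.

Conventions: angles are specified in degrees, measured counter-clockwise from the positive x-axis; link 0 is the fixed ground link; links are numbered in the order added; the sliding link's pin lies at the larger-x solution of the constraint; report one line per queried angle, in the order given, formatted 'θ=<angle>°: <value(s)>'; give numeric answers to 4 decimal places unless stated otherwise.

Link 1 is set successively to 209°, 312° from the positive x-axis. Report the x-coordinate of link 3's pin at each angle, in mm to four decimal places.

geometry: r = 43 mm, L = 84 mm, e = 20 mm
θ=209°: crank pin P = (r cos θ, r sin θ) = (-37.608647, -20.846814)
θ=209°: h = r sin θ − e = -20.846814 − 20 = -40.846814
θ=209°: x = r cos θ + √(L² − h²) = -37.608647 + 73.399849 = 35.791201
θ=312°: crank pin P = (r cos θ, r sin θ) = (28.772616, -31.955227)
θ=312°: h = r sin θ − e = -31.955227 − 20 = -51.955227
θ=312°: x = r cos θ + √(L² − h²) = 28.772616 + 66.004957 = 94.777573

θ=209°: 35.7912
θ=312°: 94.7776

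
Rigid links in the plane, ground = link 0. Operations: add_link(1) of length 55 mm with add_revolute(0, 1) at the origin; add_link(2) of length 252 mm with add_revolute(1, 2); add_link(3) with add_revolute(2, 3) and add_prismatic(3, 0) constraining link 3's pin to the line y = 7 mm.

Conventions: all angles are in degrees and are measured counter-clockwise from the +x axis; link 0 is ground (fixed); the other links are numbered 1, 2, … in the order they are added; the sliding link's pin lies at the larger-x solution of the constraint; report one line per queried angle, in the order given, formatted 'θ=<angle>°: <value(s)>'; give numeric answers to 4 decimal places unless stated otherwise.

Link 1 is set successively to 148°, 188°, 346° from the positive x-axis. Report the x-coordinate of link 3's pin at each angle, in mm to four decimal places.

geometry: r = 55 mm, L = 252 mm, e = 7 mm
θ=148°: crank pin P = (r cos θ, r sin θ) = (-46.642645, 29.145560)
θ=148°: h = r sin θ − e = 29.145560 − 7 = 22.145560
θ=148°: x = r cos θ + √(L² − h²) = -46.642645 + 251.025047 = 204.382402
θ=188°: crank pin P = (r cos θ, r sin θ) = (-54.464744, -7.654521)
θ=188°: h = r sin θ − e = -7.654521 − 7 = -14.654521
θ=188°: x = r cos θ + √(L² − h²) = -54.464744 + 251.573538 = 197.108794
θ=346°: crank pin P = (r cos θ, r sin θ) = (53.366265, -13.305704)
θ=346°: h = r sin θ − e = -13.305704 − 7 = -20.305704
θ=346°: x = r cos θ + √(L² − h²) = 53.366265 + 251.180569 = 304.546834

θ=148°: 204.3824
θ=188°: 197.1088
θ=346°: 304.5468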